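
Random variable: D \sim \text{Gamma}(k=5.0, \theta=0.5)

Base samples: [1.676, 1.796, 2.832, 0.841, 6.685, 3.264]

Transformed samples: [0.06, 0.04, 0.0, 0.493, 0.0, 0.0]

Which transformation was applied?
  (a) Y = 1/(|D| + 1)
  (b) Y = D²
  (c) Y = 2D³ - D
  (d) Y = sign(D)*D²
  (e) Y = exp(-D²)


Checking option (e) Y = exp(-D²):
  D = 1.676 -> Y = 0.06 ✓
  D = 1.796 -> Y = 0.04 ✓
  D = 2.832 -> Y = 0.0 ✓
All samples match this transformation.

(e) exp(-D²)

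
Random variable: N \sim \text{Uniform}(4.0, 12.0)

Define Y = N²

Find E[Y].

Using E[X²] = Var(X) + (E[X])²:
E[N] = 8
Var(N) = (12 - 4)^2/12 = 5.3333333
E[N²] = 5.3333333 + 8² = 5.3333333 + 64 = 69.333333

69.333333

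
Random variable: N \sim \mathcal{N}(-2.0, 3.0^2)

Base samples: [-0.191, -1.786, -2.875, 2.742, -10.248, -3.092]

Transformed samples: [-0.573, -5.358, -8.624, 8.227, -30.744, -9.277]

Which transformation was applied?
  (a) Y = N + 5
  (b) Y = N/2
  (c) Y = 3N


Checking option (c) Y = 3N:
  N = -0.191 -> Y = -0.573 ✓
  N = -1.786 -> Y = -5.358 ✓
  N = -2.875 -> Y = -8.624 ✓
All samples match this transformation.

(c) 3N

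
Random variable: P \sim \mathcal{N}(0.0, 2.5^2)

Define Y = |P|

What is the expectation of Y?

For X ~ N(0, 2.5²), E[|X|] = sigma * sqrt(2/pi)
= 2.5 * sqrt(2/pi) = 1.9947114

1.9947114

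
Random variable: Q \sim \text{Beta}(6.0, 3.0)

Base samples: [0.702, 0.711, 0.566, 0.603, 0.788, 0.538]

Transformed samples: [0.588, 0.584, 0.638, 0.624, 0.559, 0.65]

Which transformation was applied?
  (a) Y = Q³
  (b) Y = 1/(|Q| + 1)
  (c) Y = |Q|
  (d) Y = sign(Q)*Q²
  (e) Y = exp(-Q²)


Checking option (b) Y = 1/(|Q| + 1):
  Q = 0.702 -> Y = 0.588 ✓
  Q = 0.711 -> Y = 0.584 ✓
  Q = 0.566 -> Y = 0.638 ✓
All samples match this transformation.

(b) 1/(|Q| + 1)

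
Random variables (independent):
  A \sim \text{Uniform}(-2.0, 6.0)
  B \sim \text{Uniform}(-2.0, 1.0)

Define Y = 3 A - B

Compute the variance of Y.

For independent RVs: Var(aX + bY) = a²Var(X) + b²Var(Y)
Var(A) = 5.3333333
Var(B) = 0.75
Var(Y) = 3²*5.3333333 + (-1)²*0.75
= 9*5.3333333 + 1*0.75 = 48.75

48.75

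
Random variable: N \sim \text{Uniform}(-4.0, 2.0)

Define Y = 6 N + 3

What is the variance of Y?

For Y = aN + b: Var(Y) = a² * Var(N)
Var(N) = (2 + 4)^2/12 = 3
Var(Y) = 6² * 3 = 36 * 3 = 108

108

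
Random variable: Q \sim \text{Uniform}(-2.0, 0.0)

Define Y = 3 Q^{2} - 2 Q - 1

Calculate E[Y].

E[Y] = 3*E[Q²] - 2*E[Q] - 1
E[Q] = -1
E[Q²] = Var(Q) + (E[Q])² = 0.33333333 + 1 = 1.3333333
E[Y] = 3*1.3333333 - 2*(-1) - 1 = 5

5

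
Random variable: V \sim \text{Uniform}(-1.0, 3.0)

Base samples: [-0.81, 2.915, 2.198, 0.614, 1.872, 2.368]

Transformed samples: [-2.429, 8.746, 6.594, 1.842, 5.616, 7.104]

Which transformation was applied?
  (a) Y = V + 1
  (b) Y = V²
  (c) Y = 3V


Checking option (c) Y = 3V:
  V = -0.81 -> Y = -2.429 ✓
  V = 2.915 -> Y = 8.746 ✓
  V = 2.198 -> Y = 6.594 ✓
All samples match this transformation.

(c) 3V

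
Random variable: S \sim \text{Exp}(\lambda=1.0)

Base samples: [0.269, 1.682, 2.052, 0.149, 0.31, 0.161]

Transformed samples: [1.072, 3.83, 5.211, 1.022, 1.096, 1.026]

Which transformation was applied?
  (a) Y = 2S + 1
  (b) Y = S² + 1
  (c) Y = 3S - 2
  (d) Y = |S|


Checking option (b) Y = S² + 1:
  S = 0.269 -> Y = 1.072 ✓
  S = 1.682 -> Y = 3.83 ✓
  S = 2.052 -> Y = 5.211 ✓
All samples match this transformation.

(b) S² + 1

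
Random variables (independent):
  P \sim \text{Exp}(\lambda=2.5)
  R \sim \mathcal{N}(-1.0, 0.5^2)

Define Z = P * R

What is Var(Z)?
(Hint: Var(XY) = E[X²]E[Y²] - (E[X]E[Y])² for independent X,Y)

Var(XY) = E[X²]E[Y²] - (E[X]E[Y])²
E[P] = 0.4, Var(P) = 0.16
E[R] = -1, Var(R) = 0.25
E[P²] = 0.16 + 0.4² = 0.32
E[R²] = 0.25 + (-1)² = 1.25
Var(Z) = 0.32*1.25 - (0.4*(-1))²
= 0.4 - 0.16 = 0.24

0.24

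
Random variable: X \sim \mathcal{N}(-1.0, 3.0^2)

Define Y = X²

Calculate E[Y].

E[X²] = Var(X) + (E[X])² = 9 + 1 = 10

10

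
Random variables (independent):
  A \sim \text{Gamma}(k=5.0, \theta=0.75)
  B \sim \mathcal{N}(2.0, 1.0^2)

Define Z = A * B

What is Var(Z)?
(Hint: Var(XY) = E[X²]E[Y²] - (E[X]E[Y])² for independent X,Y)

Var(XY) = E[X²]E[Y²] - (E[X]E[Y])²
E[A] = 3.75, Var(A) = 2.8125
E[B] = 2, Var(B) = 1
E[A²] = 2.8125 + 3.75² = 16.875
E[B²] = 1 + 2² = 5
Var(Z) = 16.875*5 - (3.75*2)²
= 84.375 - 56.25 = 28.125

28.125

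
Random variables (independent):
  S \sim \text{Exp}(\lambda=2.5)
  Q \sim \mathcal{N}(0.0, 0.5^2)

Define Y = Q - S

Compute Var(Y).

For independent RVs: Var(aX + bY) = a²Var(X) + b²Var(Y)
Var(S) = 0.16
Var(Q) = 0.25
Var(Y) = (-1)²*0.16 + 1²*0.25
= 1*0.16 + 1*0.25 = 0.41

0.41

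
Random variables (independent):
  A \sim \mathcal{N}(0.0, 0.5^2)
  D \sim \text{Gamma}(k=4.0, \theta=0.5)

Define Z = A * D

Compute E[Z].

For independent RVs: E[XY] = E[X]*E[Y]
E[A] = 0
E[D] = 2
E[Z] = 0 * 2 = 0

0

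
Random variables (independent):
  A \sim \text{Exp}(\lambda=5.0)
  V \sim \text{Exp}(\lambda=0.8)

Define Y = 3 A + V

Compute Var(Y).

For independent RVs: Var(aX + bY) = a²Var(X) + b²Var(Y)
Var(A) = 0.04
Var(V) = 1.5625
Var(Y) = 3²*0.04 + 1²*1.5625
= 9*0.04 + 1*1.5625 = 1.9225

1.9225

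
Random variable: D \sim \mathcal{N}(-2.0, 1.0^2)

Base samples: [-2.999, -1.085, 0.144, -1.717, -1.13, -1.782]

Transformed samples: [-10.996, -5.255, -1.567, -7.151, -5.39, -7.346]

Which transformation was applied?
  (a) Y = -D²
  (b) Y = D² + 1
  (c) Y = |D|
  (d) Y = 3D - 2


Checking option (d) Y = 3D - 2:
  D = -2.999 -> Y = -10.996 ✓
  D = -1.085 -> Y = -5.255 ✓
  D = 0.144 -> Y = -1.567 ✓
All samples match this transformation.

(d) 3D - 2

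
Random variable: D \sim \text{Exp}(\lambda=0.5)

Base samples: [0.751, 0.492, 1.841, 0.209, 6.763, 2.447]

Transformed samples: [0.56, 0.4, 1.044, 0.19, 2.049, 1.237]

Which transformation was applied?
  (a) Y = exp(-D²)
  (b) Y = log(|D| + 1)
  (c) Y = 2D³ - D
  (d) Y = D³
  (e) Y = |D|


Checking option (b) Y = log(|D| + 1):
  D = 0.751 -> Y = 0.56 ✓
  D = 0.492 -> Y = 0.4 ✓
  D = 1.841 -> Y = 1.044 ✓
All samples match this transformation.

(b) log(|D| + 1)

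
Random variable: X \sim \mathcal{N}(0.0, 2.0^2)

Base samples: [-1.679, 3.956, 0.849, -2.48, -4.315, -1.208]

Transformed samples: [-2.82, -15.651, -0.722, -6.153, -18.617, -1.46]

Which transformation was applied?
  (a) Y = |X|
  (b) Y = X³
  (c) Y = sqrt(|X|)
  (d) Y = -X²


Checking option (d) Y = -X²:
  X = -1.679 -> Y = -2.82 ✓
  X = 3.956 -> Y = -15.651 ✓
  X = 0.849 -> Y = -0.722 ✓
All samples match this transformation.

(d) -X²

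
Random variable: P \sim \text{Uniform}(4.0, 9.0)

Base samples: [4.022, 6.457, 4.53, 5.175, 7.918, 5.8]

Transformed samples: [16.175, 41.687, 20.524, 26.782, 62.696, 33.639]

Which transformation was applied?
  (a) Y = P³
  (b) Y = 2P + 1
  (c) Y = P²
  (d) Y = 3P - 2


Checking option (c) Y = P²:
  P = 4.022 -> Y = 16.175 ✓
  P = 6.457 -> Y = 41.687 ✓
  P = 4.53 -> Y = 20.524 ✓
All samples match this transformation.

(c) P²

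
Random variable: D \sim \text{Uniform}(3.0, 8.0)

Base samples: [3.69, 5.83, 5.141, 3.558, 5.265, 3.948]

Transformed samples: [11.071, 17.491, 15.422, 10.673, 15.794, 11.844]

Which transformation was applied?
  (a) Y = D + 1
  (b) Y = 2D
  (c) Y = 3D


Checking option (c) Y = 3D:
  D = 3.69 -> Y = 11.071 ✓
  D = 5.83 -> Y = 17.491 ✓
  D = 5.141 -> Y = 15.422 ✓
All samples match this transformation.

(c) 3D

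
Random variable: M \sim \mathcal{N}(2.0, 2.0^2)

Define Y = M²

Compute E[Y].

E[M²] = Var(M) + (E[M])² = 4 + 4 = 8

8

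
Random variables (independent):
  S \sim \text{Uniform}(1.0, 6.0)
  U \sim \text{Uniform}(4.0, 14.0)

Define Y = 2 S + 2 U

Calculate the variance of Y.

For independent RVs: Var(aX + bY) = a²Var(X) + b²Var(Y)
Var(S) = 2.0833333
Var(U) = 8.3333333
Var(Y) = 2²*2.0833333 + 2²*8.3333333
= 4*2.0833333 + 4*8.3333333 = 41.666667

41.666667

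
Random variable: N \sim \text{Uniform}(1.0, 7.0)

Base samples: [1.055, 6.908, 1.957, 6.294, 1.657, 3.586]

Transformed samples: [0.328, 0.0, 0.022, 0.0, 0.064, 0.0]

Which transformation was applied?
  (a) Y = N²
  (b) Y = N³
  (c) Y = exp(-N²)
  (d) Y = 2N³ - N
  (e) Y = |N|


Checking option (c) Y = exp(-N²):
  N = 1.055 -> Y = 0.328 ✓
  N = 6.908 -> Y = 0.0 ✓
  N = 1.957 -> Y = 0.022 ✓
All samples match this transformation.

(c) exp(-N²)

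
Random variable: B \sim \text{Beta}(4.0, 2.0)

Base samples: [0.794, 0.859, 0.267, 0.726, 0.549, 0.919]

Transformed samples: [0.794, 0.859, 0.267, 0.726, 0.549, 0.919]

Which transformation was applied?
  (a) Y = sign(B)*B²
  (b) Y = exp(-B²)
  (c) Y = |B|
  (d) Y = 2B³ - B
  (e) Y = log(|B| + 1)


Checking option (c) Y = |B|:
  B = 0.794 -> Y = 0.794 ✓
  B = 0.859 -> Y = 0.859 ✓
  B = 0.267 -> Y = 0.267 ✓
All samples match this transformation.

(c) |B|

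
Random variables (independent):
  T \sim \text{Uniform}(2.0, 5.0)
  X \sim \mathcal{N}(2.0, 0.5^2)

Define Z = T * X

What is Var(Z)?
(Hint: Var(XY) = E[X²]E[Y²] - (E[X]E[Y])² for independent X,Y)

Var(XY) = E[X²]E[Y²] - (E[X]E[Y])²
E[T] = 3.5, Var(T) = 0.75
E[X] = 2, Var(X) = 0.25
E[T²] = 0.75 + 3.5² = 13
E[X²] = 0.25 + 2² = 4.25
Var(Z) = 13*4.25 - (3.5*2)²
= 55.25 - 49 = 6.25

6.25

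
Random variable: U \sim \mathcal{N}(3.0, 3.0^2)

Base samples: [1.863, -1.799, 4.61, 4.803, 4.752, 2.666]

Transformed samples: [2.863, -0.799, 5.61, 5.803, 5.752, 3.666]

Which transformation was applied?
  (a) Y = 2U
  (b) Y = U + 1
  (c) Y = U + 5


Checking option (b) Y = U + 1:
  U = 1.863 -> Y = 2.863 ✓
  U = -1.799 -> Y = -0.799 ✓
  U = 4.61 -> Y = 5.61 ✓
All samples match this transformation.

(b) U + 1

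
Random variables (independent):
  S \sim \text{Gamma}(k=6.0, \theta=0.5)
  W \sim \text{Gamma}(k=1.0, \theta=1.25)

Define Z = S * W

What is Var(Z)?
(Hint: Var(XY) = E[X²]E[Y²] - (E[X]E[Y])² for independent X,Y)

Var(XY) = E[X²]E[Y²] - (E[X]E[Y])²
E[S] = 3, Var(S) = 1.5
E[W] = 1.25, Var(W) = 1.5625
E[S²] = 1.5 + 3² = 10.5
E[W²] = 1.5625 + 1.25² = 3.125
Var(Z) = 10.5*3.125 - (3*1.25)²
= 32.8125 - 14.0625 = 18.75

18.75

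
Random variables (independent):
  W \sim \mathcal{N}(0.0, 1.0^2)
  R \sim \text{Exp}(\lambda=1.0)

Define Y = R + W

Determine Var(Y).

For independent RVs: Var(aX + bY) = a²Var(X) + b²Var(Y)
Var(W) = 1
Var(R) = 1
Var(Y) = 1²*1 + 1²*1
= 1*1 + 1*1 = 2

2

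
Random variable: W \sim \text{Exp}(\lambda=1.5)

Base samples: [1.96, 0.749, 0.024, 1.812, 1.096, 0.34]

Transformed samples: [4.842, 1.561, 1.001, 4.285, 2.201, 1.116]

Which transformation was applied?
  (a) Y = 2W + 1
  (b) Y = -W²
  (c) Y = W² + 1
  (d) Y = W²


Checking option (c) Y = W² + 1:
  W = 1.96 -> Y = 4.842 ✓
  W = 0.749 -> Y = 1.561 ✓
  W = 0.024 -> Y = 1.001 ✓
All samples match this transformation.

(c) W² + 1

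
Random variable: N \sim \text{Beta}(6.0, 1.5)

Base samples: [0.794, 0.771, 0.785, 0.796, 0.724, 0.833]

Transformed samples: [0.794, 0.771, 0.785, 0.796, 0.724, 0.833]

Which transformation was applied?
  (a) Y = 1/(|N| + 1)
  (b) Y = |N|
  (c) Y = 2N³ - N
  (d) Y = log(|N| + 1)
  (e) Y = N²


Checking option (b) Y = |N|:
  N = 0.794 -> Y = 0.794 ✓
  N = 0.771 -> Y = 0.771 ✓
  N = 0.785 -> Y = 0.785 ✓
All samples match this transformation.

(b) |N|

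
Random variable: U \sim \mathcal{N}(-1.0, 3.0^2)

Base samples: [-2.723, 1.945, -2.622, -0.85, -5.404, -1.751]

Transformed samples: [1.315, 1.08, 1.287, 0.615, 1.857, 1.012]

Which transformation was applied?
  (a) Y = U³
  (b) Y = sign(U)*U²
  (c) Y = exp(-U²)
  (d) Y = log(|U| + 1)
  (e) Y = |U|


Checking option (d) Y = log(|U| + 1):
  U = -2.723 -> Y = 1.315 ✓
  U = 1.945 -> Y = 1.08 ✓
  U = -2.622 -> Y = 1.287 ✓
All samples match this transformation.

(d) log(|U| + 1)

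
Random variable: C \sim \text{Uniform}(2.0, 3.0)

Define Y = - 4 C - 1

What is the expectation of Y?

For Y = -4C - 1:
E[Y] = -4 * E[C] - 1
E[C] = (2 + 3)/2 = 2.5
E[Y] = -4 * 2.5 - 1 = -11

-11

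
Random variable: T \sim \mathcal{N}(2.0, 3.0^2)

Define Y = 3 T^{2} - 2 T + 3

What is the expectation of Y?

E[Y] = 3*E[T²] - 2*E[T] + 3
E[T] = 2
E[T²] = Var(T) + (E[T])² = 9 + 4 = 13
E[Y] = 3*13 - 2*2 + 3 = 38

38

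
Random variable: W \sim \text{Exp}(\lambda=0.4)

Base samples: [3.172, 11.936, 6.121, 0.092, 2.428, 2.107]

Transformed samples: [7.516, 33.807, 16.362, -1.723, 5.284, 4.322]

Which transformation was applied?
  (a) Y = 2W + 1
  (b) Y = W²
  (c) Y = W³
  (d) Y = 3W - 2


Checking option (d) Y = 3W - 2:
  W = 3.172 -> Y = 7.516 ✓
  W = 11.936 -> Y = 33.807 ✓
  W = 6.121 -> Y = 16.362 ✓
All samples match this transformation.

(d) 3W - 2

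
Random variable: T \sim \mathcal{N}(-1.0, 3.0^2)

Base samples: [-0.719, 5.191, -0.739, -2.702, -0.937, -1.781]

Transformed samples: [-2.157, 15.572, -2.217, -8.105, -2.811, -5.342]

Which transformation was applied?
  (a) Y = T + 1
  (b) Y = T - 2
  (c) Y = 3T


Checking option (c) Y = 3T:
  T = -0.719 -> Y = -2.157 ✓
  T = 5.191 -> Y = 15.572 ✓
  T = -0.739 -> Y = -2.217 ✓
All samples match this transformation.

(c) 3T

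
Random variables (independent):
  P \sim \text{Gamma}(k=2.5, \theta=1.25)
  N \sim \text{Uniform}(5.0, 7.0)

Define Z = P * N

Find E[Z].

For independent RVs: E[XY] = E[X]*E[Y]
E[P] = 3.125
E[N] = 6
E[Z] = 3.125 * 6 = 18.75

18.75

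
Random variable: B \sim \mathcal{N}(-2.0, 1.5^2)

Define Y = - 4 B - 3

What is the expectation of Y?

For Y = -4B - 3:
E[Y] = -4 * E[B] - 3
E[B] = -2.0 = -2
E[Y] = -4 * (-2) - 3 = 5

5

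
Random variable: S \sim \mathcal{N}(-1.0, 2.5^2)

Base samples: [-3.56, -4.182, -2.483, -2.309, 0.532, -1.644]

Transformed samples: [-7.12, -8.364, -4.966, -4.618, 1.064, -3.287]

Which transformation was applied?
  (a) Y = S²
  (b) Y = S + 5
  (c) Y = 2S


Checking option (c) Y = 2S:
  S = -3.56 -> Y = -7.12 ✓
  S = -4.182 -> Y = -8.364 ✓
  S = -2.483 -> Y = -4.966 ✓
All samples match this transformation.

(c) 2S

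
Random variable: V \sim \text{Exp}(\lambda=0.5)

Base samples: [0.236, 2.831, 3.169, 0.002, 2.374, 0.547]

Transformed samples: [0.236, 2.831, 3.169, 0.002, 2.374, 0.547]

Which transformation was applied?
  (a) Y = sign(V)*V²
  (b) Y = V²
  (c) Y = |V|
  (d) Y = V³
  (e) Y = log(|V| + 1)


Checking option (c) Y = |V|:
  V = 0.236 -> Y = 0.236 ✓
  V = 2.831 -> Y = 2.831 ✓
  V = 3.169 -> Y = 3.169 ✓
All samples match this transformation.

(c) |V|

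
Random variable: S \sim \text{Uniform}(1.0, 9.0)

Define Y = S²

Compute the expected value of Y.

E[S²] = Var(S) + (E[S])² = 5.3333333 + 25 = 30.333333

30.333333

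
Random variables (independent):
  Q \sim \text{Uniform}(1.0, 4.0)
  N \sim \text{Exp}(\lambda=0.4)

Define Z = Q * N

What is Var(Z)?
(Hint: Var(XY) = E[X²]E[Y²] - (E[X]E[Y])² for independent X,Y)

Var(XY) = E[X²]E[Y²] - (E[X]E[Y])²
E[Q] = 2.5, Var(Q) = 0.75
E[N] = 2.5, Var(N) = 6.25
E[Q²] = 0.75 + 2.5² = 7
E[N²] = 6.25 + 2.5² = 12.5
Var(Z) = 7*12.5 - (2.5*2.5)²
= 87.5 - 39.0625 = 48.4375

48.4375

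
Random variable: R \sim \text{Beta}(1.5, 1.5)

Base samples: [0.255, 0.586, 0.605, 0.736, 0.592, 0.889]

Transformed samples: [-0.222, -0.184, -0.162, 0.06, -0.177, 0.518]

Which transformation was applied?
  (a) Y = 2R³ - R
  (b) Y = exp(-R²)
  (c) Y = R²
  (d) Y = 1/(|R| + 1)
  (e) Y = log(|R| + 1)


Checking option (a) Y = 2R³ - R:
  R = 0.255 -> Y = -0.222 ✓
  R = 0.586 -> Y = -0.184 ✓
  R = 0.605 -> Y = -0.162 ✓
All samples match this transformation.

(a) 2R³ - R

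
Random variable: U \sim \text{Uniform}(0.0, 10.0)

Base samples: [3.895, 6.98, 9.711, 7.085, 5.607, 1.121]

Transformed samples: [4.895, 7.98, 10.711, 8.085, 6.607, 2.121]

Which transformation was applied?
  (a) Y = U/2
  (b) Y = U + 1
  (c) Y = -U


Checking option (b) Y = U + 1:
  U = 3.895 -> Y = 4.895 ✓
  U = 6.98 -> Y = 7.98 ✓
  U = 9.711 -> Y = 10.711 ✓
All samples match this transformation.

(b) U + 1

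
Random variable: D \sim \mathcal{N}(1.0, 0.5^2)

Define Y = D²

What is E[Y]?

Using E[X²] = Var(X) + (E[X])²:
E[D] = 1
Var(D) = 0.5^2 = 0.25
E[D²] = 0.25 + 1² = 0.25 + 1 = 1.25

1.25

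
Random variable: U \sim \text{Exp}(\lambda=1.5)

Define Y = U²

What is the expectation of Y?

Using E[X²] = Var(X) + (E[X])²:
E[U] = 0.66666667
Var(U) = 1/1.5^2 = 0.44444444
E[U²] = 0.44444444 + 0.66666667² = 0.44444444 + 0.44444444 = 0.88888889

0.88888889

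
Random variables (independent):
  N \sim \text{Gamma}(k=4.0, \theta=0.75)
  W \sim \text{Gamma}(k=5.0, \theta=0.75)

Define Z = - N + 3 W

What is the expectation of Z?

E[Z] = -1*E[N] + 3*E[W]
E[N] = 3
E[W] = 3.75
E[Z] = -1*3 + 3*3.75 = 8.25

8.25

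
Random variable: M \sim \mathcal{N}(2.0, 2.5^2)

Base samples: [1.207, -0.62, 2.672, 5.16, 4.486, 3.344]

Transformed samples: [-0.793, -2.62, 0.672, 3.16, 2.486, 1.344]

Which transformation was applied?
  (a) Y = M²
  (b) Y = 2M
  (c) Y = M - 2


Checking option (c) Y = M - 2:
  M = 1.207 -> Y = -0.793 ✓
  M = -0.62 -> Y = -2.62 ✓
  M = 2.672 -> Y = 0.672 ✓
All samples match this transformation.

(c) M - 2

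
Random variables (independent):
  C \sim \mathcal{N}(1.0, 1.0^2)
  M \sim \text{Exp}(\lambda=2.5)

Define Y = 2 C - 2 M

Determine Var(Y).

For independent RVs: Var(aX + bY) = a²Var(X) + b²Var(Y)
Var(C) = 1
Var(M) = 0.16
Var(Y) = 2²*1 + (-2)²*0.16
= 4*1 + 4*0.16 = 4.64

4.64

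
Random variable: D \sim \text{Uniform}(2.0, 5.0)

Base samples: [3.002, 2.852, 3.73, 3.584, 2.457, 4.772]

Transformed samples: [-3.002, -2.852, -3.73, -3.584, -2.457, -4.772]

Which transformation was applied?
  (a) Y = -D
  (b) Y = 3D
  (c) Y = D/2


Checking option (a) Y = -D:
  D = 3.002 -> Y = -3.002 ✓
  D = 2.852 -> Y = -2.852 ✓
  D = 3.73 -> Y = -3.73 ✓
All samples match this transformation.

(a) -D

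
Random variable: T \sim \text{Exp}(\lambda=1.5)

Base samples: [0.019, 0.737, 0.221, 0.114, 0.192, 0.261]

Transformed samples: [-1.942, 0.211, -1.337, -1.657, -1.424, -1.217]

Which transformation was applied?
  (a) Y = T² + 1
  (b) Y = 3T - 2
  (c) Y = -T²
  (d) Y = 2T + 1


Checking option (b) Y = 3T - 2:
  T = 0.019 -> Y = -1.942 ✓
  T = 0.737 -> Y = 0.211 ✓
  T = 0.221 -> Y = -1.337 ✓
All samples match this transformation.

(b) 3T - 2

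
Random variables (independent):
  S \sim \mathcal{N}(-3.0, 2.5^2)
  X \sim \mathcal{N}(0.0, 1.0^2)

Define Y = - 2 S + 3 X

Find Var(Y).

For independent RVs: Var(aX + bY) = a²Var(X) + b²Var(Y)
Var(S) = 6.25
Var(X) = 1
Var(Y) = (-2)²*6.25 + 3²*1
= 4*6.25 + 9*1 = 34

34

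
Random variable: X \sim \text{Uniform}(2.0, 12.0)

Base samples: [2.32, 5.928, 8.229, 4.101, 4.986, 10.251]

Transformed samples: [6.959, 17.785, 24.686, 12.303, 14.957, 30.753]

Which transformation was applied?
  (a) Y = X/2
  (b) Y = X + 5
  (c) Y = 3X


Checking option (c) Y = 3X:
  X = 2.32 -> Y = 6.959 ✓
  X = 5.928 -> Y = 17.785 ✓
  X = 8.229 -> Y = 24.686 ✓
All samples match this transformation.

(c) 3X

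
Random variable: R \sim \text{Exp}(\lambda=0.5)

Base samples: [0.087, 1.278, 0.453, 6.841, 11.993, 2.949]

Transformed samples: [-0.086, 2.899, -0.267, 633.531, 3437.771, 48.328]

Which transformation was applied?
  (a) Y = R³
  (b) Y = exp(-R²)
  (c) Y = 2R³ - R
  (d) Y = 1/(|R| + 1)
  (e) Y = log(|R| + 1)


Checking option (c) Y = 2R³ - R:
  R = 0.087 -> Y = -0.086 ✓
  R = 1.278 -> Y = 2.899 ✓
  R = 0.453 -> Y = -0.267 ✓
All samples match this transformation.

(c) 2R³ - R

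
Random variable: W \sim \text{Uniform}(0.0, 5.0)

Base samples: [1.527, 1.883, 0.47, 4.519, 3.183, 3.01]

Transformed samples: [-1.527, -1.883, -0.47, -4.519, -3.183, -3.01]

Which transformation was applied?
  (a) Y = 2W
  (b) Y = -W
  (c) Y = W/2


Checking option (b) Y = -W:
  W = 1.527 -> Y = -1.527 ✓
  W = 1.883 -> Y = -1.883 ✓
  W = 0.47 -> Y = -0.47 ✓
All samples match this transformation.

(b) -W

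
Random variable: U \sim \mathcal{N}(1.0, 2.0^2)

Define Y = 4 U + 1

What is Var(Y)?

For Y = aU + b: Var(Y) = a² * Var(U)
Var(U) = 2.0^2 = 4
Var(Y) = 4² * 4 = 16 * 4 = 64

64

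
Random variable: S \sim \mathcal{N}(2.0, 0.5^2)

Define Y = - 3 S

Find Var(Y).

For Y = aS + b: Var(Y) = a² * Var(S)
Var(S) = 0.5^2 = 0.25
Var(Y) = (-3)² * 0.25 = 9 * 0.25 = 2.25

2.25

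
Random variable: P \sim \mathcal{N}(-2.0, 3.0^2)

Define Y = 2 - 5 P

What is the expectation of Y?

For Y = -5P + 2:
E[Y] = -5 * E[P] + 2
E[P] = -2.0 = -2
E[Y] = -5 * (-2) + 2 = 12

12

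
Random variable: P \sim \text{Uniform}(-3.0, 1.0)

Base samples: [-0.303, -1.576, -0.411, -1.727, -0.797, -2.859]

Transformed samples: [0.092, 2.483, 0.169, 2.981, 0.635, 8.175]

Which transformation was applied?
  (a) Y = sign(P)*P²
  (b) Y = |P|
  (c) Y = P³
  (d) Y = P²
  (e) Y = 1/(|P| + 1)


Checking option (d) Y = P²:
  P = -0.303 -> Y = 0.092 ✓
  P = -1.576 -> Y = 2.483 ✓
  P = -0.411 -> Y = 0.169 ✓
All samples match this transformation.

(d) P²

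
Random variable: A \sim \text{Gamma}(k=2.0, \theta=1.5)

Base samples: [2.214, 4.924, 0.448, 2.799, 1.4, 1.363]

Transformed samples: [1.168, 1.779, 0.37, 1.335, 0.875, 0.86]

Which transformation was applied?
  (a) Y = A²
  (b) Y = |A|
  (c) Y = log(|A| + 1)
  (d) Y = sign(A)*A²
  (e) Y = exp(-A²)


Checking option (c) Y = log(|A| + 1):
  A = 2.214 -> Y = 1.168 ✓
  A = 4.924 -> Y = 1.779 ✓
  A = 0.448 -> Y = 0.37 ✓
All samples match this transformation.

(c) log(|A| + 1)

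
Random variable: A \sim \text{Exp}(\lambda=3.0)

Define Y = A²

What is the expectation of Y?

Using E[X²] = Var(X) + (E[X])²:
E[A] = 0.33333333
Var(A) = 1/3.0^2 = 0.11111111
E[A²] = 0.11111111 + 0.33333333² = 0.11111111 + 0.11111111 = 0.22222222

0.22222222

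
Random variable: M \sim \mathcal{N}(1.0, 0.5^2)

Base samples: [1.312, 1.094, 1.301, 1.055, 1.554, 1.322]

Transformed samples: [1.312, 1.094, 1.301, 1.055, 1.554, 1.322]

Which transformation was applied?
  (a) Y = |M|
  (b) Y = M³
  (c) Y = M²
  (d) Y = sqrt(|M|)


Checking option (a) Y = |M|:
  M = 1.312 -> Y = 1.312 ✓
  M = 1.094 -> Y = 1.094 ✓
  M = 1.301 -> Y = 1.301 ✓
All samples match this transformation.

(a) |M|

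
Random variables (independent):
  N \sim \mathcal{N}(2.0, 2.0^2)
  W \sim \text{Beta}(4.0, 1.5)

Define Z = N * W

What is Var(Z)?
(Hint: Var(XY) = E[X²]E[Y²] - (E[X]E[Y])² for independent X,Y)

Var(XY) = E[X²]E[Y²] - (E[X]E[Y])²
E[N] = 2, Var(N) = 4
E[W] = 0.72727273, Var(W) = 0.03051494
E[N²] = 4 + 2² = 8
E[W²] = 0.03051494 + 0.72727273² = 0.55944056
Var(Z) = 8*0.55944056 - (2*0.72727273)²
= 4.4755245 - 2.1157025 = 2.359822

2.359822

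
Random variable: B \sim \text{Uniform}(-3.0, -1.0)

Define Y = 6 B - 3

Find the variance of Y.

For Y = aB + b: Var(Y) = a² * Var(B)
Var(B) = (-1 + 3)^2/12 = 0.33333333
Var(Y) = 6² * 0.33333333 = 36 * 0.33333333 = 12

12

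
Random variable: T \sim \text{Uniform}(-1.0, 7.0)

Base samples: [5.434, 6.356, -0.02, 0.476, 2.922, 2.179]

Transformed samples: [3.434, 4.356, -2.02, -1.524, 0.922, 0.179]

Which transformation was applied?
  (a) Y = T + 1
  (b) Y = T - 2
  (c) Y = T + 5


Checking option (b) Y = T - 2:
  T = 5.434 -> Y = 3.434 ✓
  T = 6.356 -> Y = 4.356 ✓
  T = -0.02 -> Y = -2.02 ✓
All samples match this transformation.

(b) T - 2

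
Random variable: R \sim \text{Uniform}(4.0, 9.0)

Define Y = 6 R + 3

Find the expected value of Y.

For Y = 6R + 3:
E[Y] = 6 * E[R] + 3
E[R] = (4 + 9)/2 = 6.5
E[Y] = 6 * 6.5 + 3 = 42

42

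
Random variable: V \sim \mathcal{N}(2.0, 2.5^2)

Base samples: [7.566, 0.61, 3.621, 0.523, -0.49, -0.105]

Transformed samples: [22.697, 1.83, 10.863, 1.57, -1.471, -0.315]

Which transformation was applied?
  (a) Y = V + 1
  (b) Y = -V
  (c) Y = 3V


Checking option (c) Y = 3V:
  V = 7.566 -> Y = 22.697 ✓
  V = 0.61 -> Y = 1.83 ✓
  V = 3.621 -> Y = 10.863 ✓
All samples match this transformation.

(c) 3V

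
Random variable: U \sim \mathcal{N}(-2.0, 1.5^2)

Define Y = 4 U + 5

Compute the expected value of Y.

For Y = 4U + 5:
E[Y] = 4 * E[U] + 5
E[U] = -2.0 = -2
E[Y] = 4 * (-2) + 5 = -3

-3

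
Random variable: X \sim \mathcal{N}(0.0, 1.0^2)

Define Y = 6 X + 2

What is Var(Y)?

For Y = aX + b: Var(Y) = a² * Var(X)
Var(X) = 1.0^2 = 1
Var(Y) = 6² * 1 = 36 * 1 = 36

36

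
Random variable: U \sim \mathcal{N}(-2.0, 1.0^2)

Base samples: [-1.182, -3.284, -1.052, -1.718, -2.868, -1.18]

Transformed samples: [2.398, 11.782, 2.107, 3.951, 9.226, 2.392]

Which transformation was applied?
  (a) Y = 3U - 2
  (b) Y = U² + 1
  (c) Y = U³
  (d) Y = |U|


Checking option (b) Y = U² + 1:
  U = -1.182 -> Y = 2.398 ✓
  U = -3.284 -> Y = 11.782 ✓
  U = -1.052 -> Y = 2.107 ✓
All samples match this transformation.

(b) U² + 1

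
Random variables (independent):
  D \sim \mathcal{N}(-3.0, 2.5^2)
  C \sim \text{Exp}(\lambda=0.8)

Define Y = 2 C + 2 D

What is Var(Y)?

For independent RVs: Var(aX + bY) = a²Var(X) + b²Var(Y)
Var(D) = 6.25
Var(C) = 1.5625
Var(Y) = 2²*6.25 + 2²*1.5625
= 4*6.25 + 4*1.5625 = 31.25

31.25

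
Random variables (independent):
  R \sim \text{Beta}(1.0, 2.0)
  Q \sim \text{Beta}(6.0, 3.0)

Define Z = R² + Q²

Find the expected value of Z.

E[Z] = E[R²] + E[Q²]
E[R²] = Var(R) + E[R]² = 0.055555556 + 0.11111111 = 0.16666667
E[Q²] = Var(Q) + E[Q]² = 0.022222222 + 0.44444444 = 0.46666667
E[Z] = 0.16666667 + 0.46666667 = 0.63333333

0.63333333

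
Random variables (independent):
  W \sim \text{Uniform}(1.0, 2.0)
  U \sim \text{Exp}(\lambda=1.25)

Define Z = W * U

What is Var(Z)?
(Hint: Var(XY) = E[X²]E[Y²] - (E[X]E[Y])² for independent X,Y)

Var(XY) = E[X²]E[Y²] - (E[X]E[Y])²
E[W] = 1.5, Var(W) = 0.083333333
E[U] = 0.8, Var(U) = 0.64
E[W²] = 0.083333333 + 1.5² = 2.3333333
E[U²] = 0.64 + 0.8² = 1.28
Var(Z) = 2.3333333*1.28 - (1.5*0.8)²
= 2.9866667 - 1.44 = 1.5466667

1.5466667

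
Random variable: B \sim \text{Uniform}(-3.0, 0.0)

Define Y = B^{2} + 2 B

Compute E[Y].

E[Y] = 1*E[B²] + 2*E[B]
E[B] = -1.5
E[B²] = Var(B) + (E[B])² = 0.75 + 2.25 = 3
E[Y] = 1*3 + 2*(-1.5) = 0

0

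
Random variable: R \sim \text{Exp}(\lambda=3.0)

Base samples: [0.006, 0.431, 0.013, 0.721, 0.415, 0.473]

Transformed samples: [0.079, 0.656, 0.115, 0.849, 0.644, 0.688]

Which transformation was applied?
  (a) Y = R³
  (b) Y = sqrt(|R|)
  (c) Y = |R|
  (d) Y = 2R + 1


Checking option (b) Y = sqrt(|R|):
  R = 0.006 -> Y = 0.079 ✓
  R = 0.431 -> Y = 0.656 ✓
  R = 0.013 -> Y = 0.115 ✓
All samples match this transformation.

(b) sqrt(|R|)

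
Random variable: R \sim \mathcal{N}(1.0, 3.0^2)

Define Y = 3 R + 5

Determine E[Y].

For Y = 3R + 5:
E[Y] = 3 * E[R] + 5
E[R] = 1.0 = 1
E[Y] = 3 * 1 + 5 = 8

8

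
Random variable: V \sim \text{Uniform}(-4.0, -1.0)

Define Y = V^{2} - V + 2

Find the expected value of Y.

E[Y] = 1*E[V²] - 1*E[V] + 2
E[V] = -2.5
E[V²] = Var(V) + (E[V])² = 0.75 + 6.25 = 7
E[Y] = 1*7 - 1*(-2.5) + 2 = 11.5

11.5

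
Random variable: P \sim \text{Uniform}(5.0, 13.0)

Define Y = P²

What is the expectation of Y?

E[P²] = Var(P) + (E[P])² = 5.3333333 + 81 = 86.333333

86.333333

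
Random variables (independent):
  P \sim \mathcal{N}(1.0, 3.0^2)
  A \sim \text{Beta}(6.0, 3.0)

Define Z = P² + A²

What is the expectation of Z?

E[Z] = E[P²] + E[A²]
E[P²] = Var(P) + E[P]² = 9 + 1 = 10
E[A²] = Var(A) + E[A]² = 0.022222222 + 0.44444444 = 0.46666667
E[Z] = 10 + 0.46666667 = 10.466667

10.466667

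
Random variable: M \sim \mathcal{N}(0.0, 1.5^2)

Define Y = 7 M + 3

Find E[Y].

For Y = 7M + 3:
E[Y] = 7 * E[M] + 3
E[M] = 0.0 = 0
E[Y] = 7 * 0 + 3 = 3

3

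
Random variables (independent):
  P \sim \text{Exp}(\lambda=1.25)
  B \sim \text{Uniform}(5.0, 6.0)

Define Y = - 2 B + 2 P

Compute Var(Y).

For independent RVs: Var(aX + bY) = a²Var(X) + b²Var(Y)
Var(P) = 0.64
Var(B) = 0.083333333
Var(Y) = 2²*0.64 + (-2)²*0.083333333
= 4*0.64 + 4*0.083333333 = 2.8933333

2.8933333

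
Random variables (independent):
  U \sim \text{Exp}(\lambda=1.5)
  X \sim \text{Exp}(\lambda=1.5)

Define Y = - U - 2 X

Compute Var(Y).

For independent RVs: Var(aX + bY) = a²Var(X) + b²Var(Y)
Var(U) = 0.44444444
Var(X) = 0.44444444
Var(Y) = (-1)²*0.44444444 + (-2)²*0.44444444
= 1*0.44444444 + 4*0.44444444 = 2.2222222

2.2222222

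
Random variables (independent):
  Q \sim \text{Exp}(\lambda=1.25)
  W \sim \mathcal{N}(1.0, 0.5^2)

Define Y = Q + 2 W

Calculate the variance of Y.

For independent RVs: Var(aX + bY) = a²Var(X) + b²Var(Y)
Var(Q) = 0.64
Var(W) = 0.25
Var(Y) = 1²*0.64 + 2²*0.25
= 1*0.64 + 4*0.25 = 1.64

1.64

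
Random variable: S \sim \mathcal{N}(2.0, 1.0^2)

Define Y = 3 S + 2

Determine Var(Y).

For Y = aS + b: Var(Y) = a² * Var(S)
Var(S) = 1.0^2 = 1
Var(Y) = 3² * 1 = 9 * 1 = 9

9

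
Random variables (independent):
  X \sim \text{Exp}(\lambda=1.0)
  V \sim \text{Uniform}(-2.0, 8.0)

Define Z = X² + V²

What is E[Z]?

E[Z] = E[X²] + E[V²]
E[X²] = Var(X) + E[X]² = 1 + 1 = 2
E[V²] = Var(V) + E[V]² = 8.3333333 + 9 = 17.333333
E[Z] = 2 + 17.333333 = 19.333333

19.333333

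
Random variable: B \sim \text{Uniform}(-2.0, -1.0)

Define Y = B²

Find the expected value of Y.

Using E[X²] = Var(X) + (E[X])²:
E[B] = -1.5
Var(B) = (-1 + 2)^2/12 = 0.083333333
E[B²] = 0.083333333 + (-1.5)² = 0.083333333 + 2.25 = 2.3333333

2.3333333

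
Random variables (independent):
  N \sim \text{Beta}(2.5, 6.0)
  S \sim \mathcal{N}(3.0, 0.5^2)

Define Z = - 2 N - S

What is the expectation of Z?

E[Z] = -2*E[N] - 1*E[S]
E[N] = 0.29411765
E[S] = 3
E[Z] = -2*0.29411765 - 1*3 = -3.5882353

-3.5882353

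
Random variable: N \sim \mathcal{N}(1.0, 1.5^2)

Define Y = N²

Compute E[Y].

Using E[X²] = Var(X) + (E[X])²:
E[N] = 1
Var(N) = 1.5^2 = 2.25
E[N²] = 2.25 + 1² = 2.25 + 1 = 3.25

3.25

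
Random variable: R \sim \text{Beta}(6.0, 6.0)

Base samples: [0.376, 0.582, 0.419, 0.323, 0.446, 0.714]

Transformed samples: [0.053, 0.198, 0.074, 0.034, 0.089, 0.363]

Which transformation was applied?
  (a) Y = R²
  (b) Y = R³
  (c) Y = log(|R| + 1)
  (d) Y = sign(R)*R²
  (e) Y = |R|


Checking option (b) Y = R³:
  R = 0.376 -> Y = 0.053 ✓
  R = 0.582 -> Y = 0.198 ✓
  R = 0.419 -> Y = 0.074 ✓
All samples match this transformation.

(b) R³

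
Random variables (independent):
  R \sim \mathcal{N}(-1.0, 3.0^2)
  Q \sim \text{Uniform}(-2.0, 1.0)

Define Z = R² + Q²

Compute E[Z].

E[Z] = E[R²] + E[Q²]
E[R²] = Var(R) + E[R]² = 9 + 1 = 10
E[Q²] = Var(Q) + E[Q]² = 0.75 + 0.25 = 1
E[Z] = 10 + 1 = 11

11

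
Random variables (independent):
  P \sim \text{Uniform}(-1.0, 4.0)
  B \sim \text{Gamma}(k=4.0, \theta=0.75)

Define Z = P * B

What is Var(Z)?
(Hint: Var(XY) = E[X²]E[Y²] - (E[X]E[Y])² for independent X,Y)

Var(XY) = E[X²]E[Y²] - (E[X]E[Y])²
E[P] = 1.5, Var(P) = 2.0833333
E[B] = 3, Var(B) = 2.25
E[P²] = 2.0833333 + 1.5² = 4.3333333
E[B²] = 2.25 + 3² = 11.25
Var(Z) = 4.3333333*11.25 - (1.5*3)²
= 48.75 - 20.25 = 28.5

28.5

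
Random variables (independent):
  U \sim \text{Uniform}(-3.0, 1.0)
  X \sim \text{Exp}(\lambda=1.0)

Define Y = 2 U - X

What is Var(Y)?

For independent RVs: Var(aX + bY) = a²Var(X) + b²Var(Y)
Var(U) = 1.3333333
Var(X) = 1
Var(Y) = 2²*1.3333333 + (-1)²*1
= 4*1.3333333 + 1*1 = 6.3333333

6.3333333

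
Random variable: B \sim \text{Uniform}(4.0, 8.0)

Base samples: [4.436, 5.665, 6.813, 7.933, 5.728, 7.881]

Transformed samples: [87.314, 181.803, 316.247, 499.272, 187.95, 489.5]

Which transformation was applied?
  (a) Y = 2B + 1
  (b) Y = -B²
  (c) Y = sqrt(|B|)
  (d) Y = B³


Checking option (d) Y = B³:
  B = 4.436 -> Y = 87.314 ✓
  B = 5.665 -> Y = 181.803 ✓
  B = 6.813 -> Y = 316.247 ✓
All samples match this transformation.

(d) B³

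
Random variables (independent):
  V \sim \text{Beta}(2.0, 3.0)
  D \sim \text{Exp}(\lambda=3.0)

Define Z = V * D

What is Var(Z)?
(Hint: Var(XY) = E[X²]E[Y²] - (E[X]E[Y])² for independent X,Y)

Var(XY) = E[X²]E[Y²] - (E[X]E[Y])²
E[V] = 0.4, Var(V) = 0.04
E[D] = 0.33333333, Var(D) = 0.11111111
E[V²] = 0.04 + 0.4² = 0.2
E[D²] = 0.11111111 + 0.33333333² = 0.22222222
Var(Z) = 0.2*0.22222222 - (0.4*0.33333333)²
= 0.044444444 - 0.017777778 = 0.026666667

0.026666667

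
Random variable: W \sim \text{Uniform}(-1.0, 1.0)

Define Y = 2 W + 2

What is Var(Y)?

For Y = aW + b: Var(Y) = a² * Var(W)
Var(W) = (1 + 1)^2/12 = 0.33333333
Var(Y) = 2² * 0.33333333 = 4 * 0.33333333 = 1.3333333

1.3333333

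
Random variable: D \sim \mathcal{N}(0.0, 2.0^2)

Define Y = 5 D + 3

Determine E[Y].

For Y = 5D + 3:
E[Y] = 5 * E[D] + 3
E[D] = 0.0 = 0
E[Y] = 5 * 0 + 3 = 3

3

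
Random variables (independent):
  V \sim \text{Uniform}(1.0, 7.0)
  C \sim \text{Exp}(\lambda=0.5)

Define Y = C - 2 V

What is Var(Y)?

For independent RVs: Var(aX + bY) = a²Var(X) + b²Var(Y)
Var(V) = 3
Var(C) = 4
Var(Y) = (-2)²*3 + 1²*4
= 4*3 + 1*4 = 16

16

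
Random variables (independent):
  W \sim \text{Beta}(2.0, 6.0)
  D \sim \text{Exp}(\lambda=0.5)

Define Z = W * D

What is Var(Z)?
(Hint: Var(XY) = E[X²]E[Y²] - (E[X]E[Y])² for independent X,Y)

Var(XY) = E[X²]E[Y²] - (E[X]E[Y])²
E[W] = 0.25, Var(W) = 0.020833333
E[D] = 2, Var(D) = 4
E[W²] = 0.020833333 + 0.25² = 0.083333333
E[D²] = 4 + 2² = 8
Var(Z) = 0.083333333*8 - (0.25*2)²
= 0.66666667 - 0.25 = 0.41666667

0.41666667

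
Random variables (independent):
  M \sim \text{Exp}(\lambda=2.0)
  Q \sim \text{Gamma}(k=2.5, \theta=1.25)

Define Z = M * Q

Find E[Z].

For independent RVs: E[XY] = E[X]*E[Y]
E[M] = 0.5
E[Q] = 3.125
E[Z] = 0.5 * 3.125 = 1.5625

1.5625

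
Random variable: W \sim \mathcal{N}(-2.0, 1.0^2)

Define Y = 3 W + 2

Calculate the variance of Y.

For Y = aW + b: Var(Y) = a² * Var(W)
Var(W) = 1.0^2 = 1
Var(Y) = 3² * 1 = 9 * 1 = 9

9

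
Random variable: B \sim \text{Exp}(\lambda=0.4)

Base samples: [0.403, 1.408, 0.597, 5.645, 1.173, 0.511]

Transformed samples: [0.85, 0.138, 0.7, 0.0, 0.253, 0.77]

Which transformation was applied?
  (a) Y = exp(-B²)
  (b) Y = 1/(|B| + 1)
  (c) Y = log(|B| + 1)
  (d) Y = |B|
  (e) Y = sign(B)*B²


Checking option (a) Y = exp(-B²):
  B = 0.403 -> Y = 0.85 ✓
  B = 1.408 -> Y = 0.138 ✓
  B = 0.597 -> Y = 0.7 ✓
All samples match this transformation.

(a) exp(-B²)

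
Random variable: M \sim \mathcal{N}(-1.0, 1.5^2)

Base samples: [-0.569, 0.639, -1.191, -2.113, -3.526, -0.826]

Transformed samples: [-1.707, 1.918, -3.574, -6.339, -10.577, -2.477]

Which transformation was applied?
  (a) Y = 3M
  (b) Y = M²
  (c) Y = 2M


Checking option (a) Y = 3M:
  M = -0.569 -> Y = -1.707 ✓
  M = 0.639 -> Y = 1.918 ✓
  M = -1.191 -> Y = -3.574 ✓
All samples match this transformation.

(a) 3M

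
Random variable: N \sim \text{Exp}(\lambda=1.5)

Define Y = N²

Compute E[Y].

E[N²] = Var(N) + (E[N])² = 0.44444444 + 0.44444444 = 0.88888889

0.88888889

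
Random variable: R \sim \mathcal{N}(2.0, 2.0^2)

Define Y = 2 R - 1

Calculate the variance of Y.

For Y = aR + b: Var(Y) = a² * Var(R)
Var(R) = 2.0^2 = 4
Var(Y) = 2² * 4 = 4 * 4 = 16

16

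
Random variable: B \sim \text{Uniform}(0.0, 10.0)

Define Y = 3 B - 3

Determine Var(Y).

For Y = aB + b: Var(Y) = a² * Var(B)
Var(B) = (10 - 0)^2/12 = 8.3333333
Var(Y) = 3² * 8.3333333 = 9 * 8.3333333 = 75

75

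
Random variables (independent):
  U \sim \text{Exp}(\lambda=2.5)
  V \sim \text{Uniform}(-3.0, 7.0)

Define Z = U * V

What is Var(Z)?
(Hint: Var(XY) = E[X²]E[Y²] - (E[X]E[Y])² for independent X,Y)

Var(XY) = E[X²]E[Y²] - (E[X]E[Y])²
E[U] = 0.4, Var(U) = 0.16
E[V] = 2, Var(V) = 8.3333333
E[U²] = 0.16 + 0.4² = 0.32
E[V²] = 8.3333333 + 2² = 12.333333
Var(Z) = 0.32*12.333333 - (0.4*2)²
= 3.9466667 - 0.64 = 3.3066667

3.3066667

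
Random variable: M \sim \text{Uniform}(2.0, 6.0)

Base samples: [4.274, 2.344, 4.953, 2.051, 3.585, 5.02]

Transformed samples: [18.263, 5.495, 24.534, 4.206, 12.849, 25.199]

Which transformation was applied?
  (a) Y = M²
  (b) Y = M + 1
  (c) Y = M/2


Checking option (a) Y = M²:
  M = 4.274 -> Y = 18.263 ✓
  M = 2.344 -> Y = 5.495 ✓
  M = 4.953 -> Y = 24.534 ✓
All samples match this transformation.

(a) M²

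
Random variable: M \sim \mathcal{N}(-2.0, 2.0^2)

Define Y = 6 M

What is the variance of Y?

For Y = aM + b: Var(Y) = a² * Var(M)
Var(M) = 2.0^2 = 4
Var(Y) = 6² * 4 = 36 * 4 = 144

144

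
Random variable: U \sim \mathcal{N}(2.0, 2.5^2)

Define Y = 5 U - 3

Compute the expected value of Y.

For Y = 5U - 3:
E[Y] = 5 * E[U] - 3
E[U] = 2.0 = 2
E[Y] = 5 * 2 - 3 = 7

7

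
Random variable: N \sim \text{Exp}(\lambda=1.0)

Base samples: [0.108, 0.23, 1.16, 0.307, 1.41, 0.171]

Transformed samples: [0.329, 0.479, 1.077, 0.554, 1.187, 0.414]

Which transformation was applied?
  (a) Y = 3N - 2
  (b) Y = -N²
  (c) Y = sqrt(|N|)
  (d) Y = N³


Checking option (c) Y = sqrt(|N|):
  N = 0.108 -> Y = 0.329 ✓
  N = 0.23 -> Y = 0.479 ✓
  N = 1.16 -> Y = 1.077 ✓
All samples match this transformation.

(c) sqrt(|N|)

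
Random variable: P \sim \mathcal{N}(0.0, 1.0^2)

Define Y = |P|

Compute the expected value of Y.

For X ~ N(0, 1.0²), E[|X|] = sigma * sqrt(2/pi)
= 1.0 * sqrt(2/pi) = 0.79788456

0.79788456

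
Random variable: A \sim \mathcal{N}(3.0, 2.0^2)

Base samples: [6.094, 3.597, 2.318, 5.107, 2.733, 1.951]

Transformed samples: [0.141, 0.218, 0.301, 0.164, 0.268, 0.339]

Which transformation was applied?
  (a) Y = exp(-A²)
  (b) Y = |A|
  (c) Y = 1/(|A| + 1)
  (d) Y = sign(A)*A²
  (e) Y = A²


Checking option (c) Y = 1/(|A| + 1):
  A = 6.094 -> Y = 0.141 ✓
  A = 3.597 -> Y = 0.218 ✓
  A = 2.318 -> Y = 0.301 ✓
All samples match this transformation.

(c) 1/(|A| + 1)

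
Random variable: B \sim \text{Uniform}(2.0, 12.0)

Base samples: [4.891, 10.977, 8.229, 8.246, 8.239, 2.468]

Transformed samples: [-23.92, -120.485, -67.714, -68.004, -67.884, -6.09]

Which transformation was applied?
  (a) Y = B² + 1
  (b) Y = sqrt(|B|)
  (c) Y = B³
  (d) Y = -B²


Checking option (d) Y = -B²:
  B = 4.891 -> Y = -23.92 ✓
  B = 10.977 -> Y = -120.485 ✓
  B = 8.229 -> Y = -67.714 ✓
All samples match this transformation.

(d) -B²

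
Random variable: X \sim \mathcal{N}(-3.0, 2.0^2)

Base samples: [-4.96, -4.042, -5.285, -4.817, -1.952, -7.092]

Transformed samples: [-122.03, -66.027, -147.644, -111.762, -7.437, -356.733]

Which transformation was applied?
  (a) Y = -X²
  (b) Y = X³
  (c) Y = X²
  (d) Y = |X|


Checking option (b) Y = X³:
  X = -4.96 -> Y = -122.03 ✓
  X = -4.042 -> Y = -66.027 ✓
  X = -5.285 -> Y = -147.644 ✓
All samples match this transformation.

(b) X³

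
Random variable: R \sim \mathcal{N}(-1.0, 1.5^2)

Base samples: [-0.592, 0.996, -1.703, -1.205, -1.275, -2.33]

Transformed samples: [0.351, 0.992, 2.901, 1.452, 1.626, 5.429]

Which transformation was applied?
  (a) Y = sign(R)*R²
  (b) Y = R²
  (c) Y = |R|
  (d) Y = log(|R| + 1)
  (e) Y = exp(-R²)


Checking option (b) Y = R²:
  R = -0.592 -> Y = 0.351 ✓
  R = 0.996 -> Y = 0.992 ✓
  R = -1.703 -> Y = 2.901 ✓
All samples match this transformation.

(b) R²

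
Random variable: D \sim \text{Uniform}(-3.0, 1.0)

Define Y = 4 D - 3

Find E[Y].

For Y = 4D - 3:
E[Y] = 4 * E[D] - 3
E[D] = (-3 + 1)/2 = -1
E[Y] = 4 * (-1) - 3 = -7

-7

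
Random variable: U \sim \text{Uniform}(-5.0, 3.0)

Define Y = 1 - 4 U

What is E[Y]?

For Y = -4U + 1:
E[Y] = -4 * E[U] + 1
E[U] = (-5 + 3)/2 = -1
E[Y] = -4 * (-1) + 1 = 5

5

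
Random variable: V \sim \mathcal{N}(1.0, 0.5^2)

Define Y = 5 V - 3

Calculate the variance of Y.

For Y = aV + b: Var(Y) = a² * Var(V)
Var(V) = 0.5^2 = 0.25
Var(Y) = 5² * 0.25 = 25 * 0.25 = 6.25

6.25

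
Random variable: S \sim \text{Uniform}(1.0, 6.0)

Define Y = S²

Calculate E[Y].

Using E[X²] = Var(X) + (E[X])²:
E[S] = 3.5
Var(S) = (6 - 1)^2/12 = 2.0833333
E[S²] = 2.0833333 + 3.5² = 2.0833333 + 12.25 = 14.333333

14.333333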